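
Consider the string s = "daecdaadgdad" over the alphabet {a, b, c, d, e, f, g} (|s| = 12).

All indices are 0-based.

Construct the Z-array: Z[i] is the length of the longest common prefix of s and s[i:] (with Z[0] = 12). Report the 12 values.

Z[0]=12
i=1: outside box; Z[1]=0
i=2: outside box; Z[2]=0
i=3: outside box; Z[3]=0
i=4: outside box; Z[4]=2 scan→box=[4,6)
i=5: min(r-i=1, Z[1]=0)=0; Z[5]=0
i=6: outside box; Z[6]=0
i=7: outside box; Z[7]=1 scan→box=[7,8)
i=8: outside box; Z[8]=0
i=9: outside box; Z[9]=2 scan→box=[9,11)
i=10: min(r-i=1, Z[1]=0)=0; Z[10]=0
i=11: outside box; Z[11]=1 scan→box=[11,12)

[12, 0, 0, 0, 2, 0, 0, 1, 0, 2, 0, 1]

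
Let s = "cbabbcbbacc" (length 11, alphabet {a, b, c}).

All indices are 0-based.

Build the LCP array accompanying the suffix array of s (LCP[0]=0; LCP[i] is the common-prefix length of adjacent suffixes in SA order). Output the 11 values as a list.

[0, 1, 0, 2, 1, 2, 1, 0, 1, 2, 1]

sorted suffixes:
  #0 SA[0]=2  'abbcbbacc'
  #1 SA[1]=8  'acc'
  #2 SA[2]=1  'babbcbbacc'
  #3 SA[3]=7  'bacc'
  #4 SA[4]=6  'bbacc'
  #5 SA[5]=3  'bbcbbacc'
  #6 SA[6]=4  'bcbbacc'
  #7 SA[7]=10  'c'
  #8 SA[8]=0  'cbabbcbbacc'
  #9 SA[9]=5  'cbbacc'
  #10 SA[10]=9  'cc'

SA = [2, 8, 1, 7, 6, 3, 4, 10, 0, 5, 9]
[i] adj suffixes → lcp
  [1] 2/8 → 1 ('a')
  [2] 8/1 → 0 ('')
  [3] 1/7 → 2 ('ba')
  [4] 7/6 → 1 ('b')
  [5] 6/3 → 2 ('bb')
  [6] 3/4 → 1 ('b')
  [7] 4/10 → 0 ('')
  [8] 10/0 → 1 ('c')
  [9] 0/5 → 2 ('cb')
  [10] 5/9 → 1 ('c')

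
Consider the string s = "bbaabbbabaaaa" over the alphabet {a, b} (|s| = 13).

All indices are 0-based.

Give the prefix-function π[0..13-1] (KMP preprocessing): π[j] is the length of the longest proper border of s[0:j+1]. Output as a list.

π[0] = 0
j=1 s[j]='b': π[1]=1 (border 'b')
j=2 s[j]='a': k: 1→0; π[2]=0 (border '')
j=3 s[j]='a': π[3]=0 (border '')
j=4 s[j]='b': π[4]=1 (border 'b')
j=5 s[j]='b': π[5]=2 (border 'bb')
j=6 s[j]='b': k: 2→1; π[6]=2 (border 'bb')
j=7 s[j]='a': π[7]=3 (border 'bba')
j=8 s[j]='b': k: 3→0; π[8]=1 (border 'b')
j=9 s[j]='a': k: 1→0; π[9]=0 (border '')
j=10 s[j]='a': π[10]=0 (border '')
j=11 s[j]='a': π[11]=0 (border '')
j=12 s[j]='a': π[12]=0 (border '')

[0, 1, 0, 0, 1, 2, 2, 3, 1, 0, 0, 0, 0]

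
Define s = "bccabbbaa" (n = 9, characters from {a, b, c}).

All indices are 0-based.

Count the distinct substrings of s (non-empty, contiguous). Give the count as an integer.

rank→(start, suffix):
  0 → (8, 'a')
  1 → (7, 'aa')
  2 → (3, 'abbbaa')
  3 → (6, 'baa')
  4 → (5, 'bbaa')
  5 → (4, 'bbbaa')
  6 → (0, 'bccabbbaa')
  7 → (2, 'cabbbaa')
  8 → (1, 'ccabbbaa')

SA = [8, 7, 3, 6, 5, 4, 0, 2, 1]
[i] adj suffixes → lcp
  [1] 8/7 → 1 ('a')
  [2] 7/3 → 1 ('a')
  [3] 3/6 → 0 ('')
  [4] 6/5 → 1 ('b')
  [5] 5/4 → 2 ('bb')
  [6] 4/0 → 1 ('b')
  [7] 0/2 → 0 ('')
  [8] 2/1 → 1 ('c')

n(n+1)/2 = 9·10/2 = 45
Σ LCP = 0 + 1 + 1 + 0 + 1 + 2 + 1 + 0 + 1 = 7
distinct = 45 − 7 = 38

38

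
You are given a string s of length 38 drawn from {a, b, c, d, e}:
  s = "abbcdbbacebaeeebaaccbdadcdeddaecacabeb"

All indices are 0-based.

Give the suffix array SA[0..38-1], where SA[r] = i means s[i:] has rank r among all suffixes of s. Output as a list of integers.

rank→(start, suffix):
  0 → (16, 'aaccbdadcdeddaecacabeb')
  1 → (0, 'abbcdbbacebaeeebaaccbdadcdeddaecacabeb')
  2 → (34, 'abeb')
  3 → (32, 'acabeb')
  4 → (17, 'accbdadcdeddaecacabeb')
  5 → (7, 'acebaeeebaaccbdadcdeddaecacabeb')
  6 → (22, 'adcdeddaecacabeb')
  7 → (29, 'aecacabeb')
  8 → (11, 'aeeebaaccbdadcdeddaecacabeb')
  9 → (37, 'b')
  10 → (15, 'baaccbdadcdeddaecacabeb')
  11 → (6, 'bacebaeeebaaccbdadcdeddaecacabeb')
  12 → (10, 'baeeebaaccbdadcdeddaecacabeb')
  13 → (5, 'bbacebaeeebaaccbdadcdeddaecacabeb')
  14 → (1, 'bbcdbbacebaeeebaaccbdadcdeddaecacabeb')
  15 → (2, 'bcdbbacebaeeebaaccbdadcdeddaecacabeb')
  16 → (20, 'bdadcdeddaecacabeb')
  17 → (35, 'beb')
  18 → (33, 'cabeb')
  19 → (31, 'cacabeb')
  20 → (19, 'cbdadcdeddaecacabeb')
  21 → (18, 'ccbdadcdeddaecacabeb')
  22 → (3, 'cdbbacebaeeebaaccbdadcdeddaecacabeb')
  23 → (24, 'cdeddaecacabeb')
  24 → (8, 'cebaeeebaaccbdadcdeddaecacabeb')
  25 → (21, 'dadcdeddaecacabeb')
  26 → (28, 'daecacabeb')
  27 → (4, 'dbbacebaeeebaaccbdadcdeddaecacabeb')
  28 → (23, 'dcdeddaecacabeb')
  29 → (27, 'ddaecacabeb')
  30 → (25, 'deddaecacabeb')
  31 → (36, 'eb')
  32 → (14, 'ebaaccbdadcdeddaecacabeb')
  33 → (9, 'ebaeeebaaccbdadcdeddaecacabeb')
  34 → (30, 'ecacabeb')
  35 → (26, 'eddaecacabeb')
  36 → (13, 'eebaaccbdadcdeddaecacabeb')
  37 → (12, 'eeebaaccbdadcdeddaecacabeb')

[16, 0, 34, 32, 17, 7, 22, 29, 11, 37, 15, 6, 10, 5, 1, 2, 20, 35, 33, 31, 19, 18, 3, 24, 8, 21, 28, 4, 23, 27, 25, 36, 14, 9, 30, 26, 13, 12]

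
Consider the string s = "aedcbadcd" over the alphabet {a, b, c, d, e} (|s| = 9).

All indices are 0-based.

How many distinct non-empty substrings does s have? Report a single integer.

rank | idx | suffix
   0 |   5 | adcd
   1 |   0 | aedcbadcd
   2 |   4 | badcd
   3 |   3 | cbadcd
   4 |   7 | cd
   5 |   8 | d
   6 |   2 | dcbadcd
   7 |   6 | dcd
   8 |   1 | edcbadcd

SA = [5, 0, 4, 3, 7, 8, 2, 6, 1]
i: (SA[i-1],SA[i]) lcp shared
  1: (5,0) 1 'a'
  2: (0,4) 0 ''
  3: (4,3) 0 ''
  4: (3,7) 1 'c'
  5: (7,8) 0 ''
  6: (8,2) 1 'd'
  7: (2,6) 2 'dc'
  8: (6,1) 0 ''

n(n+1)/2 = 9·10/2 = 45
Σ LCP = 0 + 1 + 0 + 0 + 1 + 0 + 1 + 2 + 0 = 5
distinct = 45 − 5 = 40

40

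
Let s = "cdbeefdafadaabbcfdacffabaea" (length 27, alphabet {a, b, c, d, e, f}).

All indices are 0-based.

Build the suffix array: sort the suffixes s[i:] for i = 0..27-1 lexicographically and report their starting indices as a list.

rank→(start, suffix):
  0 → (26, 'a')
  1 → (11, 'aabbcfdacffabaea')
  2 → (22, 'abaea')
  3 → (12, 'abbcfdacffabaea')
  4 → (18, 'acffabaea')
  5 → (9, 'adaabbcfdacffabaea')
  6 → (24, 'aea')
  7 → (7, 'afadaabbcfdacffabaea')
  8 → (23, 'baea')
  9 → (13, 'bbcfdacffabaea')
  10 → (14, 'bcfdacffabaea')
  11 → (2, 'beefdafadaabbcfdacffabaea')
  12 → (0, 'cdbeefdafadaabbcfdacffabaea')
  13 → (15, 'cfdacffabaea')
  14 → (19, 'cffabaea')
  15 → (10, 'daabbcfdacffabaea')
  16 → (17, 'dacffabaea')
  17 → (6, 'dafadaabbcfdacffabaea')
  18 → (1, 'dbeefdafadaabbcfdacffabaea')
  19 → (25, 'ea')
  20 → (3, 'eefdafadaabbcfdacffabaea')
  21 → (4, 'efdafadaabbcfdacffabaea')
  22 → (21, 'fabaea')
  23 → (8, 'fadaabbcfdacffabaea')
  24 → (16, 'fdacffabaea')
  25 → (5, 'fdafadaabbcfdacffabaea')
  26 → (20, 'ffabaea')

[26, 11, 22, 12, 18, 9, 24, 7, 23, 13, 14, 2, 0, 15, 19, 10, 17, 6, 1, 25, 3, 4, 21, 8, 16, 5, 20]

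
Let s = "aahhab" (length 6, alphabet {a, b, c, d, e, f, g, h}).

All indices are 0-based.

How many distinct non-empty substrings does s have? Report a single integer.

rank→(start, suffix):
  0 → (0, 'aahhab')
  1 → (4, 'ab')
  2 → (1, 'ahhab')
  3 → (5, 'b')
  4 → (3, 'hab')
  5 → (2, 'hhab')

SA = [0, 4, 1, 5, 3, 2]
i: (SA[i-1],SA[i]) lcp shared
  1: (0,4) 1 'a'
  2: (4,1) 1 'a'
  3: (1,5) 0 ''
  4: (5,3) 0 ''
  5: (3,2) 1 'h'

n(n+1)/2 = 6·7/2 = 21
Σ LCP = 0 + 1 + 1 + 0 + 0 + 1 = 3
distinct = 21 − 3 = 18

18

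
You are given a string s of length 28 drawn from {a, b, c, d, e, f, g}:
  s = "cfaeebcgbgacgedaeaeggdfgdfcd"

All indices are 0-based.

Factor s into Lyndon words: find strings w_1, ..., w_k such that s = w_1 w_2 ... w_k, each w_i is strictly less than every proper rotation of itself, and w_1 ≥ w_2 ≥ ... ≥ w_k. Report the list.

["cf", "aeebcgbg", "acgedaeaeggdfgdfcd"]

emit factor 1: 'cf' (i=0, period=2)
emit factor 2: 'aeebcgbg' (i=2, period=8)
emit factor 3: 'acgedaeaeggdfgdfcd' (i=10, period=18)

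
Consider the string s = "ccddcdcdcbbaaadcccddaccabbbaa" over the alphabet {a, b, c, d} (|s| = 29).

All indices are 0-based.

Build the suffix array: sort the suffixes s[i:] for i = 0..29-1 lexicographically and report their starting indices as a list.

rank | idx | suffix
   0 |  28 | a
   1 |  27 | aa
   2 |  11 | aaadcccddaccabbbaa
   3 |  12 | aadcccddaccabbbaa
   4 |  23 | abbbaa
   5 |  20 | accabbbaa
   6 |  13 | adcccddaccabbbaa
   7 |  26 | baa
   8 |  10 | baaadcccddaccabbbaa
   9 |  25 | bbaa
  10 |   9 | bbaaadcccddaccabbbaa
  11 |  24 | bbbaa
  12 |  22 | cabbbaa
  13 |   8 | cbbaaadcccddaccabbbaa
  14 |  21 | ccabbbaa
  15 |  15 | cccddaccabbbaa
  16 |  16 | ccddaccabbbaa
  17 |   0 | ccddcdcdcbbaaadcccddaccabbbaa
  18 |   6 | cdcbbaaadcccddaccabbbaa
  19 |   4 | cdcdcbbaaadcccddaccabbbaa
  20 |  17 | cddaccabbbaa
  21 |   1 | cddcdcdcbbaaadcccddaccabbbaa
  22 |  19 | daccabbbaa
  23 |   7 | dcbbaaadcccddaccabbbaa
  24 |  14 | dcccddaccabbbaa
  25 |   5 | dcdcbbaaadcccddaccabbbaa
  26 |   3 | dcdcdcbbaaadcccddaccabbbaa
  27 |  18 | ddaccabbbaa
  28 |   2 | ddcdcdcbbaaadcccddaccabbbaa

[28, 27, 11, 12, 23, 20, 13, 26, 10, 25, 9, 24, 22, 8, 21, 15, 16, 0, 6, 4, 17, 1, 19, 7, 14, 5, 3, 18, 2]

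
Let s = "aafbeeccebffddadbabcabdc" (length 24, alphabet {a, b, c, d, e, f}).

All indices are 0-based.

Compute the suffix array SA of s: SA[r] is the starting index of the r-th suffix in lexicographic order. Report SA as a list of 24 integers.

[0, 17, 20, 14, 1, 16, 18, 21, 3, 9, 23, 19, 6, 7, 13, 15, 22, 12, 8, 5, 4, 2, 11, 10]

sorted suffixes:
  #0 SA[0]=0  'aafbeeccebffddadbabcabdc'
  #1 SA[1]=17  'abcabdc'
  #2 SA[2]=20  'abdc'
  #3 SA[3]=14  'adbabcabdc'
  #4 SA[4]=1  'afbeeccebffddadbabcabdc'
  #5 SA[5]=16  'babcabdc'
  #6 SA[6]=18  'bcabdc'
  #7 SA[7]=21  'bdc'
  #8 SA[8]=3  'beeccebffddadbabcabdc'
  #9 SA[9]=9  'bffddadbabcabdc'
  #10 SA[10]=23  'c'
  #11 SA[11]=19  'cabdc'
  #12 SA[12]=6  'ccebffddadbabcabdc'
  #13 SA[13]=7  'cebffddadbabcabdc'
  #14 SA[14]=13  'dadbabcabdc'
  #15 SA[15]=15  'dbabcabdc'
  #16 SA[16]=22  'dc'
  #17 SA[17]=12  'ddadbabcabdc'
  #18 SA[18]=8  'ebffddadbabcabdc'
  #19 SA[19]=5  'eccebffddadbabcabdc'
  #20 SA[20]=4  'eeccebffddadbabcabdc'
  #21 SA[21]=2  'fbeeccebffddadbabcabdc'
  #22 SA[22]=11  'fddadbabcabdc'
  #23 SA[23]=10  'ffddadbabcabdc'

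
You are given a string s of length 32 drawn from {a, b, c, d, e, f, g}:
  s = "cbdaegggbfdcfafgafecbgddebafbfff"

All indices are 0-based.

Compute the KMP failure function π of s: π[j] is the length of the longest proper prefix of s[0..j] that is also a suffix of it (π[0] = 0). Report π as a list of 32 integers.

[0, 0, 0, 0, 0, 0, 0, 0, 0, 0, 0, 1, 0, 0, 0, 0, 0, 0, 0, 1, 2, 0, 0, 0, 0, 0, 0, 0, 0, 0, 0, 0]

π[0] = 0
j=1 s[j]='b': π[1]=0 (border '')
j=2 s[j]='d': π[2]=0 (border '')
j=3 s[j]='a': π[3]=0 (border '')
j=4 s[j]='e': π[4]=0 (border '')
j=5 s[j]='g': π[5]=0 (border '')
j=6 s[j]='g': π[6]=0 (border '')
j=7 s[j]='g': π[7]=0 (border '')
j=8 s[j]='b': π[8]=0 (border '')
j=9 s[j]='f': π[9]=0 (border '')
j=10 s[j]='d': π[10]=0 (border '')
j=11 s[j]='c': π[11]=1 (border 'c')
j=12 s[j]='f': k: 1→0; π[12]=0 (border '')
j=13 s[j]='a': π[13]=0 (border '')
j=14 s[j]='f': π[14]=0 (border '')
j=15 s[j]='g': π[15]=0 (border '')
j=16 s[j]='a': π[16]=0 (border '')
j=17 s[j]='f': π[17]=0 (border '')
j=18 s[j]='e': π[18]=0 (border '')
j=19 s[j]='c': π[19]=1 (border 'c')
j=20 s[j]='b': π[20]=2 (border 'cb')
j=21 s[j]='g': k: 2→0; π[21]=0 (border '')
j=22 s[j]='d': π[22]=0 (border '')
j=23 s[j]='d': π[23]=0 (border '')
j=24 s[j]='e': π[24]=0 (border '')
j=25 s[j]='b': π[25]=0 (border '')
j=26 s[j]='a': π[26]=0 (border '')
j=27 s[j]='f': π[27]=0 (border '')
j=28 s[j]='b': π[28]=0 (border '')
j=29 s[j]='f': π[29]=0 (border '')
j=30 s[j]='f': π[30]=0 (border '')
j=31 s[j]='f': π[31]=0 (border '')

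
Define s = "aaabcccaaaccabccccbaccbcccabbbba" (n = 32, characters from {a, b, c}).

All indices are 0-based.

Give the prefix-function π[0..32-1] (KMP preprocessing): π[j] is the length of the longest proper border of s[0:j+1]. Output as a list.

[0, 1, 2, 0, 0, 0, 0, 1, 2, 3, 0, 0, 1, 0, 0, 0, 0, 0, 0, 1, 0, 0, 0, 0, 0, 0, 1, 0, 0, 0, 0, 1]

π[0] = 0
j=1 s[j]='a': π[1]=1 (border 'a')
j=2 s[j]='a': π[2]=2 (border 'aa')
j=3 s[j]='b': k: 2→1→0; π[3]=0 (border '')
j=4 s[j]='c': π[4]=0 (border '')
j=5 s[j]='c': π[5]=0 (border '')
j=6 s[j]='c': π[6]=0 (border '')
j=7 s[j]='a': π[7]=1 (border 'a')
j=8 s[j]='a': π[8]=2 (border 'aa')
j=9 s[j]='a': π[9]=3 (border 'aaa')
j=10 s[j]='c': k: 3→2→1→0; π[10]=0 (border '')
j=11 s[j]='c': π[11]=0 (border '')
j=12 s[j]='a': π[12]=1 (border 'a')
j=13 s[j]='b': k: 1→0; π[13]=0 (border '')
j=14 s[j]='c': π[14]=0 (border '')
j=15 s[j]='c': π[15]=0 (border '')
j=16 s[j]='c': π[16]=0 (border '')
j=17 s[j]='c': π[17]=0 (border '')
j=18 s[j]='b': π[18]=0 (border '')
j=19 s[j]='a': π[19]=1 (border 'a')
j=20 s[j]='c': k: 1→0; π[20]=0 (border '')
j=21 s[j]='c': π[21]=0 (border '')
j=22 s[j]='b': π[22]=0 (border '')
j=23 s[j]='c': π[23]=0 (border '')
j=24 s[j]='c': π[24]=0 (border '')
j=25 s[j]='c': π[25]=0 (border '')
j=26 s[j]='a': π[26]=1 (border 'a')
j=27 s[j]='b': k: 1→0; π[27]=0 (border '')
j=28 s[j]='b': π[28]=0 (border '')
j=29 s[j]='b': π[29]=0 (border '')
j=30 s[j]='b': π[30]=0 (border '')
j=31 s[j]='a': π[31]=1 (border 'a')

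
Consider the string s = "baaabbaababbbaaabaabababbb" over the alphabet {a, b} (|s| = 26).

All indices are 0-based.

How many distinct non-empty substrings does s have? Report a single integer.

sorted suffixes:
  #0 SA[0]=13  'aaabaabababbb'
  #1 SA[1]=1  'aaabbaababbbaaabaabababbb'
  #2 SA[2]=14  'aabaabababbb'
  #3 SA[3]=17  'aabababbb'
  #4 SA[4]=6  'aababbbaaabaabababbb'
  #5 SA[5]=2  'aabbaababbbaaabaabababbb'
  #6 SA[6]=15  'abaabababbb'
  #7 SA[7]=18  'abababbb'
  #8 SA[8]=20  'ababbb'
  #9 SA[9]=7  'ababbbaaabaabababbb'
  #10 SA[10]=3  'abbaababbbaaabaabababbb'
  #11 SA[11]=22  'abbb'
  #12 SA[12]=9  'abbbaaabaabababbb'
  #13 SA[13]=25  'b'
  #14 SA[14]=12  'baaabaabababbb'
  #15 SA[15]=0  'baaabbaababbbaaabaabababbb'
  #16 SA[16]=16  'baabababbb'
  #17 SA[17]=5  'baababbbaaabaabababbb'
  #18 SA[18]=19  'bababbb'
  #19 SA[19]=21  'babbb'
  #20 SA[20]=8  'babbbaaabaabababbb'
  #21 SA[21]=24  'bb'
  #22 SA[22]=11  'bbaaabaabababbb'
  #23 SA[23]=4  'bbaababbbaaabaabababbb'
  #24 SA[24]=23  'bbb'
  #25 SA[25]=10  'bbbaaabaabababbb'

SA = [13, 1, 14, 17, 6, 2, 15, 18, 20, 7, 3, 22, 9, 25, 12, 0, 16, 5, 19, 21, 8, 24, 11, 4, 23, 10]
[i] adj suffixes → lcp
  [1] 13/1 → 4 ('aaab')
  [2] 1/14 → 2 ('aa')
  [3] 14/17 → 4 ('aaba')
  [4] 17/6 → 5 ('aabab')
  [5] 6/2 → 3 ('aab')
  [6] 2/15 → 1 ('a')
  [7] 15/18 → 3 ('aba')
  [8] 18/20 → 4 ('abab')
  [9] 20/7 → 6 ('ababbb')
  [10] 7/3 → 2 ('ab')
  [11] 3/22 → 3 ('abb')
  [12] 22/9 → 4 ('abbb')
  [13] 9/25 → 0 ('')
  [14] 25/12 → 1 ('b')
  [15] 12/0 → 5 ('baaab')
  [16] 0/16 → 3 ('baa')
  [17] 16/5 → 6 ('baabab')
  [18] 5/19 → 2 ('ba')
  [19] 19/21 → 3 ('bab')
  [20] 21/8 → 5 ('babbb')
  [21] 8/24 → 1 ('b')
  [22] 24/11 → 2 ('bb')
  [23] 11/4 → 4 ('bbaa')
  [24] 4/23 → 2 ('bb')
  [25] 23/10 → 3 ('bbb')

n(n+1)/2 = 26·27/2 = 351
Σ LCP = 0 + 4 + 2 + 4 + 5 + 3 + 1 + 3 + 4 + 6 + 2 + 3 + 4 + 0 + 1 + 5 + 3 + 6 + 2 + 3 + 5 + 1 + 2 + 4 + 2 + 3 = 78
distinct = 351 − 78 = 273

273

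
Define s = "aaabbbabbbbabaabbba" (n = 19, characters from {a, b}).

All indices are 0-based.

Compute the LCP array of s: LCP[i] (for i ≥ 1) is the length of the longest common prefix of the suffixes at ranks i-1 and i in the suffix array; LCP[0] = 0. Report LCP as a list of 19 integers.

rank | idx | suffix
   0 |  18 | a
   1 |   0 | aaabbbabbbbabaabbba
   2 |  13 | aabbba
   3 |   1 | aabbbabbbbabaabbba
   4 |  11 | abaabbba
   5 |  14 | abbba
   6 |   2 | abbbabbbbabaabbba
   7 |   6 | abbbbabaabbba
   8 |  17 | ba
   9 |  12 | baabbba
  10 |  10 | babaabbba
  11 |   5 | babbbbabaabbba
  12 |  16 | bba
  13 |   9 | bbabaabbba
  14 |   4 | bbabbbbabaabbba
  15 |  15 | bbba
  16 |   8 | bbbabaabbba
  17 |   3 | bbbabbbbabaabbba
  18 |   7 | bbbbabaabbba

SA = [18, 0, 13, 1, 11, 14, 2, 6, 17, 12, 10, 5, 16, 9, 4, 15, 8, 3, 7]
[i] adj suffixes → lcp
  [1] 18/0 → 1 ('a')
  [2] 0/13 → 2 ('aa')
  [3] 13/1 → 6 ('aabbba')
  [4] 1/11 → 1 ('a')
  [5] 11/14 → 2 ('ab')
  [6] 14/2 → 5 ('abbba')
  [7] 2/6 → 4 ('abbb')
  [8] 6/17 → 0 ('')
  [9] 17/12 → 2 ('ba')
  [10] 12/10 → 2 ('ba')
  [11] 10/5 → 3 ('bab')
  [12] 5/16 → 1 ('b')
  [13] 16/9 → 3 ('bba')
  [14] 9/4 → 4 ('bbab')
  [15] 4/15 → 2 ('bb')
  [16] 15/8 → 4 ('bbba')
  [17] 8/3 → 5 ('bbbab')
  [18] 3/7 → 3 ('bbb')

[0, 1, 2, 6, 1, 2, 5, 4, 0, 2, 2, 3, 1, 3, 4, 2, 4, 5, 3]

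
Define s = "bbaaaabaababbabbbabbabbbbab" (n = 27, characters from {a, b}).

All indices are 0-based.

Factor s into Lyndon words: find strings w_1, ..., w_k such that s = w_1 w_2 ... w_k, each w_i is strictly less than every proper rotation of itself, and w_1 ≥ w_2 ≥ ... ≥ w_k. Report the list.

["b", "b", "aaaabaababbabbbabbabbbbab"]

emit factor 1: 'b' (i=0, period=1)
emit factor 2: 'b' (i=1, period=1)
emit factor 3: 'aaaabaababbabbbabbabbbbab' (i=2, period=25)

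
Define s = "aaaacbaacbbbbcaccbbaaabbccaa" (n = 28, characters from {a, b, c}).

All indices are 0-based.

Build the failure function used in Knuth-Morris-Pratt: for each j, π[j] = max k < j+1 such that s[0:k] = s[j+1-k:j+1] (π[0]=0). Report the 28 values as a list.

[0, 1, 2, 3, 0, 0, 1, 2, 0, 0, 0, 0, 0, 0, 1, 0, 0, 0, 0, 1, 2, 3, 0, 0, 0, 0, 1, 2]

π[0] = 0
j=1 s[j]='a': π[1]=1 (border 'a')
j=2 s[j]='a': π[2]=2 (border 'aa')
j=3 s[j]='a': π[3]=3 (border 'aaa')
j=4 s[j]='c': k: 3→2→1→0; π[4]=0 (border '')
j=5 s[j]='b': π[5]=0 (border '')
j=6 s[j]='a': π[6]=1 (border 'a')
j=7 s[j]='a': π[7]=2 (border 'aa')
j=8 s[j]='c': k: 2→1→0; π[8]=0 (border '')
j=9 s[j]='b': π[9]=0 (border '')
j=10 s[j]='b': π[10]=0 (border '')
j=11 s[j]='b': π[11]=0 (border '')
j=12 s[j]='b': π[12]=0 (border '')
j=13 s[j]='c': π[13]=0 (border '')
j=14 s[j]='a': π[14]=1 (border 'a')
j=15 s[j]='c': k: 1→0; π[15]=0 (border '')
j=16 s[j]='c': π[16]=0 (border '')
j=17 s[j]='b': π[17]=0 (border '')
j=18 s[j]='b': π[18]=0 (border '')
j=19 s[j]='a': π[19]=1 (border 'a')
j=20 s[j]='a': π[20]=2 (border 'aa')
j=21 s[j]='a': π[21]=3 (border 'aaa')
j=22 s[j]='b': k: 3→2→1→0; π[22]=0 (border '')
j=23 s[j]='b': π[23]=0 (border '')
j=24 s[j]='c': π[24]=0 (border '')
j=25 s[j]='c': π[25]=0 (border '')
j=26 s[j]='a': π[26]=1 (border 'a')
j=27 s[j]='a': π[27]=2 (border 'aa')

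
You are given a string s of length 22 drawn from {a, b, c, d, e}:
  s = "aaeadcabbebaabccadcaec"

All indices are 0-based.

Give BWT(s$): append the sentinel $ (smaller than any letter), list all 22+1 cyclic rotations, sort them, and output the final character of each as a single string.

cb$caecaceaabedcdbaaaba

rank  rotation                 last
    0  $aaeadcabbebaabccadcaec  c
    1  aabccadcaec$aaeadcabbeb  b
    2  aaeadcabbebaabccadcaec$  $
    3  abbebaabccadcaec$aaeadc  c
    4  abccadcaec$aaeadcabbeba  a
    5  adcabbebaabccadcaec$aae  e
    6  adcaec$aaeadcabbebaabcc  c
    7  aeadcabbebaabccadcaec$a  a
    8  aec$aaeadcabbebaabccadc  c
    9  baabccadcaec$aaeadcabbe  e
   10  bbebaabccadcaec$aaeadca  a
   11  bccadcaec$aaeadcabbebaa  a
   12  bebaabccadcaec$aaeadcab  b
   13  c$aaeadcabbebaabccadcae  e
   14  cabbebaabccadcaec$aaead  d
   15  cadcaec$aaeadcabbebaabc  c
   16  caec$aaeadcabbebaabccad  d
   17  ccadcaec$aaeadcabbebaab  b
   18  dcabbebaabccadcaec$aaea  a
   19  dcaec$aaeadcabbebaabcca  a
   20  eadcabbebaabccadcaec$aa  a
   21  ebaabccadcaec$aaeadcabb  b
   22  ec$aaeadcabbebaabccadca  a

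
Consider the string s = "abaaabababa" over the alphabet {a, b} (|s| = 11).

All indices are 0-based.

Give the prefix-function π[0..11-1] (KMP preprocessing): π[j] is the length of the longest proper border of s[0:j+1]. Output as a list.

π[0] = 0
j=1 s[j]='b': π[1]=0 (border '')
j=2 s[j]='a': π[2]=1 (border 'a')
j=3 s[j]='a': k: 1→0; π[3]=1 (border 'a')
j=4 s[j]='a': k: 1→0; π[4]=1 (border 'a')
j=5 s[j]='b': π[5]=2 (border 'ab')
j=6 s[j]='a': π[6]=3 (border 'aba')
j=7 s[j]='b': k: 3→1; π[7]=2 (border 'ab')
j=8 s[j]='a': π[8]=3 (border 'aba')
j=9 s[j]='b': k: 3→1; π[9]=2 (border 'ab')
j=10 s[j]='a': π[10]=3 (border 'aba')

[0, 0, 1, 1, 1, 2, 3, 2, 3, 2, 3]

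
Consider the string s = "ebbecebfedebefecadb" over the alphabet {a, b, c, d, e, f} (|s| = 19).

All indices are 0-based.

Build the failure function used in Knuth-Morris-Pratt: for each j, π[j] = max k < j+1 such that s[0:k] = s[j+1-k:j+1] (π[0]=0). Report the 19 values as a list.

[0, 0, 0, 1, 0, 1, 2, 0, 1, 0, 1, 2, 1, 0, 1, 0, 0, 0, 0]

π[0] = 0
j=1 s[j]='b': π[1]=0 (border '')
j=2 s[j]='b': π[2]=0 (border '')
j=3 s[j]='e': π[3]=1 (border 'e')
j=4 s[j]='c': k: 1→0; π[4]=0 (border '')
j=5 s[j]='e': π[5]=1 (border 'e')
j=6 s[j]='b': π[6]=2 (border 'eb')
j=7 s[j]='f': k: 2→0; π[7]=0 (border '')
j=8 s[j]='e': π[8]=1 (border 'e')
j=9 s[j]='d': k: 1→0; π[9]=0 (border '')
j=10 s[j]='e': π[10]=1 (border 'e')
j=11 s[j]='b': π[11]=2 (border 'eb')
j=12 s[j]='e': k: 2→0; π[12]=1 (border 'e')
j=13 s[j]='f': k: 1→0; π[13]=0 (border '')
j=14 s[j]='e': π[14]=1 (border 'e')
j=15 s[j]='c': k: 1→0; π[15]=0 (border '')
j=16 s[j]='a': π[16]=0 (border '')
j=17 s[j]='d': π[17]=0 (border '')
j=18 s[j]='b': π[18]=0 (border '')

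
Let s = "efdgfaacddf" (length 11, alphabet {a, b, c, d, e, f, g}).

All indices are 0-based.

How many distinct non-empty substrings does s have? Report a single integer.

rank | idx | suffix
   0 |   5 | aacddf
   1 |   6 | acddf
   2 |   7 | cddf
   3 |   8 | ddf
   4 |   9 | df
   5 |   2 | dgfaacddf
   6 |   0 | efdgfaacddf
   7 |  10 | f
   8 |   4 | faacddf
   9 |   1 | fdgfaacddf
  10 |   3 | gfaacddf

SA = [5, 6, 7, 8, 9, 2, 0, 10, 4, 1, 3]
i: (SA[i-1],SA[i]) lcp shared
  1: (5,6) 1 'a'
  2: (6,7) 0 ''
  3: (7,8) 0 ''
  4: (8,9) 1 'd'
  5: (9,2) 1 'd'
  6: (2,0) 0 ''
  7: (0,10) 0 ''
  8: (10,4) 1 'f'
  9: (4,1) 1 'f'
  10: (1,3) 0 ''

n(n+1)/2 = 11·12/2 = 66
Σ LCP = 0 + 1 + 0 + 0 + 1 + 1 + 0 + 0 + 1 + 1 + 0 = 5
distinct = 66 − 5 = 61

61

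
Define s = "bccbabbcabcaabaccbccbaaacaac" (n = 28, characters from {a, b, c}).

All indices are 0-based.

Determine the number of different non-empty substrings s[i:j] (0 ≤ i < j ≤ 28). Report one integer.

rank→(start, suffix):
  0 → (21, 'aaacaac')
  1 → (11, 'aabaccbccbaaacaac')
  2 → (25, 'aac')
  3 → (22, 'aacaac')
  4 → (12, 'abaccbccbaaacaac')
  5 → (4, 'abbcabcaabaccbccbaaacaac')
  6 → (8, 'abcaabaccbccbaaacaac')
  7 → (26, 'ac')
  8 → (23, 'acaac')
  9 → (14, 'accbccbaaacaac')
  10 → (20, 'baaacaac')
  11 → (3, 'babbcabcaabaccbccbaaacaac')
  12 → (13, 'baccbccbaaacaac')
  13 → (5, 'bbcabcaabaccbccbaaacaac')
  14 → (9, 'bcaabaccbccbaaacaac')
  15 → (6, 'bcabcaabaccbccbaaacaac')
  16 → (17, 'bccbaaacaac')
  17 → (0, 'bccbabbcabcaabaccbccbaaacaac')
  18 → (27, 'c')
  19 → (10, 'caabaccbccbaaacaac')
  20 → (24, 'caac')
  21 → (7, 'cabcaabaccbccbaaacaac')
  22 → (19, 'cbaaacaac')
  23 → (2, 'cbabbcabcaabaccbccbaaacaac')
  24 → (16, 'cbccbaaacaac')
  25 → (18, 'ccbaaacaac')
  26 → (1, 'ccbabbcabcaabaccbccbaaacaac')
  27 → (15, 'ccbccbaaacaac')

SA = [21, 11, 25, 22, 12, 4, 8, 26, 23, 14, 20, 3, 13, 5, 9, 6, 17, 0, 27, 10, 24, 7, 19, 2, 16, 18, 1, 15]
[i] adj suffixes → lcp
  [1] 21/11 → 2 ('aa')
  [2] 11/25 → 2 ('aa')
  [3] 25/22 → 3 ('aac')
  [4] 22/12 → 1 ('a')
  [5] 12/4 → 2 ('ab')
  [6] 4/8 → 2 ('ab')
  [7] 8/26 → 1 ('a')
  [8] 26/23 → 2 ('ac')
  [9] 23/14 → 2 ('ac')
  [10] 14/20 → 0 ('')
  [11] 20/3 → 2 ('ba')
  [12] 3/13 → 2 ('ba')
  [13] 13/5 → 1 ('b')
  [14] 5/9 → 1 ('b')
  [15] 9/6 → 3 ('bca')
  [16] 6/17 → 2 ('bc')
  [17] 17/0 → 5 ('bccba')
  [18] 0/27 → 0 ('')
  [19] 27/10 → 1 ('c')
  [20] 10/24 → 3 ('caa')
  [21] 24/7 → 2 ('ca')
  [22] 7/19 → 1 ('c')
  [23] 19/2 → 3 ('cba')
  [24] 2/16 → 2 ('cb')
  [25] 16/18 → 1 ('c')
  [26] 18/1 → 4 ('ccba')
  [27] 1/15 → 3 ('ccb')

n(n+1)/2 = 28·29/2 = 406
Σ LCP = 0 + 2 + 2 + 3 + 1 + 2 + 2 + 1 + 2 + 2 + 0 + 2 + 2 + 1 + 1 + 3 + 2 + 5 + 0 + 1 + 3 + 2 + 1 + 3 + 2 + 1 + 4 + 3 = 53
distinct = 406 − 53 = 353

353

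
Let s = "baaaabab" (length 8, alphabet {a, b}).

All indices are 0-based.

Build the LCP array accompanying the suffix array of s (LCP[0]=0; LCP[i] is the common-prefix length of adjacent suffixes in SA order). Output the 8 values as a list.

rank→(start, suffix):
  0 → (1, 'aaaabab')
  1 → (2, 'aaabab')
  2 → (3, 'aabab')
  3 → (6, 'ab')
  4 → (4, 'abab')
  5 → (7, 'b')
  6 → (0, 'baaaabab')
  7 → (5, 'bab')

SA = [1, 2, 3, 6, 4, 7, 0, 5]
i: (SA[i-1],SA[i]) lcp shared
  1: (1,2) 3 'aaa'
  2: (2,3) 2 'aa'
  3: (3,6) 1 'a'
  4: (6,4) 2 'ab'
  5: (4,7) 0 ''
  6: (7,0) 1 'b'
  7: (0,5) 2 'ba'

[0, 3, 2, 1, 2, 0, 1, 2]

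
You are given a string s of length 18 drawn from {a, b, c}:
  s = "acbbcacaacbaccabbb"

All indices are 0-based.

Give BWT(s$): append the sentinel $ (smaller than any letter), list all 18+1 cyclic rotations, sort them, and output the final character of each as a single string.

bccca$bbcbacbacbaaa

rank  rotation             last
    0  $acbbcacaacbaccabbb  b
    1  aacbaccabbb$acbbcac  c
    2  abbb$acbbcacaacbacc  c
    3  acaacbaccabbb$acbbc  c
    4  acbaccabbb$acbbcaca  a
    5  acbbcacaacbaccabbb$  $
    6  accabbb$acbbcacaacb  b
    7  b$acbbcacaacbaccabb  b
    8  baccabbb$acbbcacaac  c
    9  bb$acbbcacaacbaccab  b
   10  bbb$acbbcacaacbacca  a
   11  bbcacaacbaccabbb$ac  c
   12  bcacaacbaccabbb$acb  b
   13  caacbaccabbb$acbbca  a
   14  cabbb$acbbcacaacbac  c
   15  cacaacbaccabbb$acbb  b
   16  cbaccabbb$acbbcacaa  a
   17  cbbcacaacbaccabbb$a  a
   18  ccabbb$acbbcacaacba  a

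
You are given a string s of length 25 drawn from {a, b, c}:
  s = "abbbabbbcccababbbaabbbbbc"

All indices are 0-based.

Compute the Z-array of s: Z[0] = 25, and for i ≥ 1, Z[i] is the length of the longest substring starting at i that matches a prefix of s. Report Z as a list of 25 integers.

[25, 0, 0, 0, 4, 0, 0, 0, 0, 0, 0, 2, 0, 5, 0, 0, 0, 1, 4, 0, 0, 0, 0, 0, 0]

Z[0]=25
i=1: i≥r, start 0; Z[1]=0
i=2: i≥r, start 0; Z[2]=0
i=3: i≥r, start 0; Z[3]=0
i=4: i≥r, start 0; Z[4]=4 extend→box=[4,8)
i=5: min(r-i=3, Z[1]=0)=0; Z[5]=0
i=6: min(r-i=2, Z[2]=0)=0; Z[6]=0
i=7: min(r-i=1, Z[3]=0)=0; Z[7]=0
i=8: i≥r, start 0; Z[8]=0
i=9: i≥r, start 0; Z[9]=0
i=10: i≥r, start 0; Z[10]=0
i=11: i≥r, start 0; Z[11]=2 extend→box=[11,13)
i=12: min(r-i=1, Z[1]=0)=0; Z[12]=0
i=13: i≥r, start 0; Z[13]=5 extend→box=[13,18)
i=14: min(r-i=4, Z[1]=0)=0; Z[14]=0
i=15: min(r-i=3, Z[2]=0)=0; Z[15]=0
i=16: min(r-i=2, Z[3]=0)=0; Z[16]=0
i=17: min(r-i=1, Z[4]=4)=1; Z[17]=1
i=18: i≥r, start 0; Z[18]=4 extend→box=[18,22)
i=19: min(r-i=3, Z[1]=0)=0; Z[19]=0
i=20: min(r-i=2, Z[2]=0)=0; Z[20]=0
i=21: min(r-i=1, Z[3]=0)=0; Z[21]=0
i=22: i≥r, start 0; Z[22]=0
i=23: i≥r, start 0; Z[23]=0
i=24: i≥r, start 0; Z[24]=0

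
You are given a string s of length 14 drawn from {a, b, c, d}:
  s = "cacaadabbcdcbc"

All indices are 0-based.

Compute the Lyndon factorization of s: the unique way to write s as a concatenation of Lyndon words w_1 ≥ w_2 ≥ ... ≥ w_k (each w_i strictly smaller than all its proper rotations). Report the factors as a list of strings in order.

["c", "ac", "aadabbcdcbc"]

emit factor 1: 'c' (i=0, period=1)
emit factor 2: 'ac' (i=1, period=2)
emit factor 3: 'aadabbcdcbc' (i=3, period=11)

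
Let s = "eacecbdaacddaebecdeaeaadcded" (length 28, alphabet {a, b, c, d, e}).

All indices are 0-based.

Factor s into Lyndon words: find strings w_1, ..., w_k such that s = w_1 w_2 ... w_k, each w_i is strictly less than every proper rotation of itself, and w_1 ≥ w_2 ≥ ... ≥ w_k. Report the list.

emit factor 1: 'e' (i=0, period=1)
emit factor 2: 'acecbd' (i=1, period=6)
emit factor 3: 'aacddaebecdeaeaadcded' (i=7, period=21)

["e", "acecbd", "aacddaebecdeaeaadcded"]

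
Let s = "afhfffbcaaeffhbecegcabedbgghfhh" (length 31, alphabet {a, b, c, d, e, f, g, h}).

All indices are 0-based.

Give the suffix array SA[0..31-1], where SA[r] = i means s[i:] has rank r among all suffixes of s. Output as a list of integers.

[8, 20, 9, 0, 6, 14, 21, 24, 7, 19, 16, 23, 15, 22, 10, 17, 5, 4, 3, 11, 12, 1, 28, 18, 25, 26, 30, 13, 2, 27, 29]

sorted suffixes:
  #0 SA[0]=8  'aaeffhbecegcabedbgghfhh'
  #1 SA[1]=20  'abedbgghfhh'
  #2 SA[2]=9  'aeffhbecegcabedbgghfhh'
  #3 SA[3]=0  'afhfffbcaaeffhbecegcabedbgghfhh'
  #4 SA[4]=6  'bcaaeffhbecegcabedbgghfhh'
  #5 SA[5]=14  'becegcabedbgghfhh'
  #6 SA[6]=21  'bedbgghfhh'
  #7 SA[7]=24  'bgghfhh'
  #8 SA[8]=7  'caaeffhbecegcabedbgghfhh'
  #9 SA[9]=19  'cabedbgghfhh'
  #10 SA[10]=16  'cegcabedbgghfhh'
  #11 SA[11]=23  'dbgghfhh'
  #12 SA[12]=15  'ecegcabedbgghfhh'
  #13 SA[13]=22  'edbgghfhh'
  #14 SA[14]=10  'effhbecegcabedbgghfhh'
  #15 SA[15]=17  'egcabedbgghfhh'
  #16 SA[16]=5  'fbcaaeffhbecegcabedbgghfhh'
  #17 SA[17]=4  'ffbcaaeffhbecegcabedbgghfhh'
  #18 SA[18]=3  'fffbcaaeffhbecegcabedbgghfhh'
  #19 SA[19]=11  'ffhbecegcabedbgghfhh'
  #20 SA[20]=12  'fhbecegcabedbgghfhh'
  #21 SA[21]=1  'fhfffbcaaeffhbecegcabedbgghfhh'
  #22 SA[22]=28  'fhh'
  #23 SA[23]=18  'gcabedbgghfhh'
  #24 SA[24]=25  'gghfhh'
  #25 SA[25]=26  'ghfhh'
  #26 SA[26]=30  'h'
  #27 SA[27]=13  'hbecegcabedbgghfhh'
  #28 SA[28]=2  'hfffbcaaeffhbecegcabedbgghfhh'
  #29 SA[29]=27  'hfhh'
  #30 SA[30]=29  'hh'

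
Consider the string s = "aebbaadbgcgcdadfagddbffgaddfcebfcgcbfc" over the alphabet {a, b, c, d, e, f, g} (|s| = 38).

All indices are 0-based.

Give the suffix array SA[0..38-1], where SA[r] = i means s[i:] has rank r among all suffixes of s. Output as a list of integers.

[4, 5, 24, 13, 0, 16, 3, 2, 35, 30, 20, 7, 37, 34, 11, 28, 32, 9, 12, 19, 6, 18, 25, 14, 26, 1, 29, 15, 36, 27, 31, 21, 22, 23, 33, 10, 8, 17]

sorted suffixes:
  #0 SA[0]=4  'aadbgcgcdadfagddbffgaddfcebfcgcbfc'
  #1 SA[1]=5  'adbgcgcdadfagddbffgaddfcebfcgcbfc'
  #2 SA[2]=24  'addfcebfcgcbfc'
  #3 SA[3]=13  'adfagddbffgaddfcebfcgcbfc'
  #4 SA[4]=0  'aebbaadbgcgcdadfagddbffgaddfcebfcgcbfc'
  #5 SA[5]=16  'agddbffgaddfcebfcgcbfc'
  #6 SA[6]=3  'baadbgcgcdadfagddbffgaddfcebfcgcbfc'
  #7 SA[7]=2  'bbaadbgcgcdadfagddbffgaddfcebfcgcbfc'
  #8 SA[8]=35  'bfc'
  #9 SA[9]=30  'bfcgcbfc'
  #10 SA[10]=20  'bffgaddfcebfcgcbfc'
  #11 SA[11]=7  'bgcgcdadfagddbffgaddfcebfcgcbfc'
  #12 SA[12]=37  'c'
  #13 SA[13]=34  'cbfc'
  #14 SA[14]=11  'cdadfagddbffgaddfcebfcgcbfc'
  #15 SA[15]=28  'cebfcgcbfc'
  #16 SA[16]=32  'cgcbfc'
  #17 SA[17]=9  'cgcdadfagddbffgaddfcebfcgcbfc'
  #18 SA[18]=12  'dadfagddbffgaddfcebfcgcbfc'
  #19 SA[19]=19  'dbffgaddfcebfcgcbfc'
  #20 SA[20]=6  'dbgcgcdadfagddbffgaddfcebfcgcbfc'
  #21 SA[21]=18  'ddbffgaddfcebfcgcbfc'
  #22 SA[22]=25  'ddfcebfcgcbfc'
  #23 SA[23]=14  'dfagddbffgaddfcebfcgcbfc'
  #24 SA[24]=26  'dfcebfcgcbfc'
  #25 SA[25]=1  'ebbaadbgcgcdadfagddbffgaddfcebfcgcbfc'
  #26 SA[26]=29  'ebfcgcbfc'
  #27 SA[27]=15  'fagddbffgaddfcebfcgcbfc'
  #28 SA[28]=36  'fc'
  #29 SA[29]=27  'fcebfcgcbfc'
  #30 SA[30]=31  'fcgcbfc'
  #31 SA[31]=21  'ffgaddfcebfcgcbfc'
  #32 SA[32]=22  'fgaddfcebfcgcbfc'
  #33 SA[33]=23  'gaddfcebfcgcbfc'
  #34 SA[34]=33  'gcbfc'
  #35 SA[35]=10  'gcdadfagddbffgaddfcebfcgcbfc'
  #36 SA[36]=8  'gcgcdadfagddbffgaddfcebfcgcbfc'
  #37 SA[37]=17  'gddbffgaddfcebfcgcbfc'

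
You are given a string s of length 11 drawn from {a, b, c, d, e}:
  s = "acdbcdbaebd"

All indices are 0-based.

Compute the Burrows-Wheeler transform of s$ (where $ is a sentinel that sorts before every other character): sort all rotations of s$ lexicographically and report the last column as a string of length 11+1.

d$bddebabcca

rank  rotation      last
    0  $acdbcdbaebd  d
    1  acdbcdbaebd$  $
    2  aebd$acdbcdb  b
    3  baebd$acdbcd  d
    4  bcdbaebd$acd  d
    5  bd$acdbcdbae  e
    6  cdbaebd$acdb  b
    7  cdbcdbaebd$a  a
    8  d$acdbcdbaeb  b
    9  dbaebd$acdbc  c
   10  dbcdbaebd$ac  c
   11  ebd$acdbcdba  a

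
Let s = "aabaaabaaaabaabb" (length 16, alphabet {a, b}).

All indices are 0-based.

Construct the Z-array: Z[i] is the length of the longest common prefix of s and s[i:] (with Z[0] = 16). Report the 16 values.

[16, 1, 0, 2, 6, 1, 0, 2, 2, 5, 1, 0, 3, 1, 0, 0]

Z[0]=16
i=1: outside box; Z[1]=1 grow→box=[1,2)
i=2: outside box; Z[2]=0
i=3: outside box; Z[3]=2 grow→box=[3,5)
i=4: min(r-i=1, Z[1]=1)=1; Z[4]=6 grow→box=[4,10)
i=5: min(r-i=5, Z[1]=1)=1; Z[5]=1
i=6: min(r-i=4, Z[2]=0)=0; Z[6]=0
i=7: min(r-i=3, Z[3]=2)=2; Z[7]=2
i=8: min(r-i=2, Z[4]=6)=2; Z[8]=2
i=9: min(r-i=1, Z[5]=1)=1; Z[9]=5 grow→box=[9,14)
i=10: min(r-i=4, Z[1]=1)=1; Z[10]=1
i=11: min(r-i=3, Z[2]=0)=0; Z[11]=0
i=12: min(r-i=2, Z[3]=2)=2; Z[12]=3 grow→box=[12,15)
i=13: min(r-i=2, Z[1]=1)=1; Z[13]=1
i=14: min(r-i=1, Z[2]=0)=0; Z[14]=0
i=15: outside box; Z[15]=0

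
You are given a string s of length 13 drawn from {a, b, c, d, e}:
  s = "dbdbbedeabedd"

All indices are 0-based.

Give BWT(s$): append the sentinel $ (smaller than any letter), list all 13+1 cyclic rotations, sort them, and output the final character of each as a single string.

rank  rotation        last
    0  $dbdbbedeabedd  d
    1  abedd$dbdbbede  e
    2  bbedeabedd$dbd  d
    3  bdbbedeabedd$d  d
    4  bedd$dbdbbedea  a
    5  bedeabedd$dbdb  b
    6  d$dbdbbedeabed  d
    7  dbbedeabedd$db  b
    8  dbdbbedeabedd$  $
    9  dd$dbdbbedeabe  e
   10  deabedd$dbdbbe  e
   11  eabedd$dbdbbed  d
   12  edd$dbdbbedeab  b
   13  edeabedd$dbdbb  b

deddabdb$eedbb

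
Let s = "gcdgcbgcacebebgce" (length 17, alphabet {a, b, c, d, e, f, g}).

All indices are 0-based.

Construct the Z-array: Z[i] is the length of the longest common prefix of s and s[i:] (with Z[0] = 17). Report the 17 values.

Z[0]=17
i=1: outside box; Z[1]=0
i=2: outside box; Z[2]=0
i=3: outside box; Z[3]=2 extend→box=[3,5)
i=4: min(r-i=1, Z[1]=0)=0; Z[4]=0
i=5: outside box; Z[5]=0
i=6: outside box; Z[6]=2 extend→box=[6,8)
i=7: min(r-i=1, Z[1]=0)=0; Z[7]=0
i=8: outside box; Z[8]=0
i=9: outside box; Z[9]=0
i=10: outside box; Z[10]=0
i=11: outside box; Z[11]=0
i=12: outside box; Z[12]=0
i=13: outside box; Z[13]=0
i=14: outside box; Z[14]=2 extend→box=[14,16)
i=15: min(r-i=1, Z[1]=0)=0; Z[15]=0
i=16: outside box; Z[16]=0

[17, 0, 0, 2, 0, 0, 2, 0, 0, 0, 0, 0, 0, 0, 2, 0, 0]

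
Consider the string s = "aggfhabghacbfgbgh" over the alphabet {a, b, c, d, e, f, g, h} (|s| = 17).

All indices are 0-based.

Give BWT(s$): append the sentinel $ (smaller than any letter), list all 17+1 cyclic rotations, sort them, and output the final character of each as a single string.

rank  rotation            last
    0  $aggfhabghacbfgbgh  h
    1  abghacbfgbgh$aggfh  h
    2  acbfgbgh$aggfhabgh  h
    3  aggfhabghacbfgbgh$  $
    4  bfgbgh$aggfhabghac  c
    5  bgh$aggfhabghacbfg  g
    6  bghacbfgbgh$aggfha  a
    7  cbfgbgh$aggfhabgha  a
    8  fgbgh$aggfhabghacb  b
    9  fhabghacbfgbgh$agg  g
   10  gbgh$aggfhabghacbf  f
   11  gfhabghacbfgbgh$ag  g
   12  ggfhabghacbfgbgh$a  a
   13  gh$aggfhabghacbfgb  b
   14  ghacbfgbgh$aggfhab  b
   15  h$aggfhabghacbfgbg  g
   16  habghacbfgbgh$aggf  f
   17  hacbfgbgh$aggfhabg  g

hhh$cgaabgfgabbgfg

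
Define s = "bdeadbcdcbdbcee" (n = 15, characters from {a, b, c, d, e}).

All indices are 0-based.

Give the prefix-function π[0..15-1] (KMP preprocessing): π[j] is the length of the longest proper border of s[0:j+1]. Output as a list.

[0, 0, 0, 0, 0, 1, 0, 0, 0, 1, 2, 1, 0, 0, 0]

π[0] = 0
j=1 s[j]='d': π[1]=0 (border '')
j=2 s[j]='e': π[2]=0 (border '')
j=3 s[j]='a': π[3]=0 (border '')
j=4 s[j]='d': π[4]=0 (border '')
j=5 s[j]='b': π[5]=1 (border 'b')
j=6 s[j]='c': k: 1→0; π[6]=0 (border '')
j=7 s[j]='d': π[7]=0 (border '')
j=8 s[j]='c': π[8]=0 (border '')
j=9 s[j]='b': π[9]=1 (border 'b')
j=10 s[j]='d': π[10]=2 (border 'bd')
j=11 s[j]='b': k: 2→0; π[11]=1 (border 'b')
j=12 s[j]='c': k: 1→0; π[12]=0 (border '')
j=13 s[j]='e': π[13]=0 (border '')
j=14 s[j]='e': π[14]=0 (border '')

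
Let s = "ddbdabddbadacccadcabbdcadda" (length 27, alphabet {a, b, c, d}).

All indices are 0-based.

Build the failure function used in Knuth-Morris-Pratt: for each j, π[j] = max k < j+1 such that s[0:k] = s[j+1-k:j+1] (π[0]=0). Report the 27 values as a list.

[0, 1, 0, 1, 0, 0, 1, 2, 3, 0, 1, 0, 0, 0, 0, 0, 1, 0, 0, 0, 0, 1, 0, 0, 1, 2, 0]

π[0] = 0
j=1 s[j]='d': π[1]=1 (border 'd')
j=2 s[j]='b': k: 1→0; π[2]=0 (border '')
j=3 s[j]='d': π[3]=1 (border 'd')
j=4 s[j]='a': k: 1→0; π[4]=0 (border '')
j=5 s[j]='b': π[5]=0 (border '')
j=6 s[j]='d': π[6]=1 (border 'd')
j=7 s[j]='d': π[7]=2 (border 'dd')
j=8 s[j]='b': π[8]=3 (border 'ddb')
j=9 s[j]='a': k: 3→0; π[9]=0 (border '')
j=10 s[j]='d': π[10]=1 (border 'd')
j=11 s[j]='a': k: 1→0; π[11]=0 (border '')
j=12 s[j]='c': π[12]=0 (border '')
j=13 s[j]='c': π[13]=0 (border '')
j=14 s[j]='c': π[14]=0 (border '')
j=15 s[j]='a': π[15]=0 (border '')
j=16 s[j]='d': π[16]=1 (border 'd')
j=17 s[j]='c': k: 1→0; π[17]=0 (border '')
j=18 s[j]='a': π[18]=0 (border '')
j=19 s[j]='b': π[19]=0 (border '')
j=20 s[j]='b': π[20]=0 (border '')
j=21 s[j]='d': π[21]=1 (border 'd')
j=22 s[j]='c': k: 1→0; π[22]=0 (border '')
j=23 s[j]='a': π[23]=0 (border '')
j=24 s[j]='d': π[24]=1 (border 'd')
j=25 s[j]='d': π[25]=2 (border 'dd')
j=26 s[j]='a': k: 2→1→0; π[26]=0 (border '')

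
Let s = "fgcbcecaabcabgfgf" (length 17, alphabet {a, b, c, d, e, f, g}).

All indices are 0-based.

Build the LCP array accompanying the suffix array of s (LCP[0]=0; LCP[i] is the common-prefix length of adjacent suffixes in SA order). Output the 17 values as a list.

sorted suffixes:
  #0 SA[0]=7  'aabcabgfgf'
  #1 SA[1]=8  'abcabgfgf'
  #2 SA[2]=11  'abgfgf'
  #3 SA[3]=9  'bcabgfgf'
  #4 SA[4]=3  'bcecaabcabgfgf'
  #5 SA[5]=12  'bgfgf'
  #6 SA[6]=6  'caabcabgfgf'
  #7 SA[7]=10  'cabgfgf'
  #8 SA[8]=2  'cbcecaabcabgfgf'
  #9 SA[9]=4  'cecaabcabgfgf'
  #10 SA[10]=5  'ecaabcabgfgf'
  #11 SA[11]=16  'f'
  #12 SA[12]=0  'fgcbcecaabcabgfgf'
  #13 SA[13]=14  'fgf'
  #14 SA[14]=1  'gcbcecaabcabgfgf'
  #15 SA[15]=15  'gf'
  #16 SA[16]=13  'gfgf'

SA = [7, 8, 11, 9, 3, 12, 6, 10, 2, 4, 5, 16, 0, 14, 1, 15, 13]
[i] adj suffixes → lcp
  [1] 7/8 → 1 ('a')
  [2] 8/11 → 2 ('ab')
  [3] 11/9 → 0 ('')
  [4] 9/3 → 2 ('bc')
  [5] 3/12 → 1 ('b')
  [6] 12/6 → 0 ('')
  [7] 6/10 → 2 ('ca')
  [8] 10/2 → 1 ('c')
  [9] 2/4 → 1 ('c')
  [10] 4/5 → 0 ('')
  [11] 5/16 → 0 ('')
  [12] 16/0 → 1 ('f')
  [13] 0/14 → 2 ('fg')
  [14] 14/1 → 0 ('')
  [15] 1/15 → 1 ('g')
  [16] 15/13 → 2 ('gf')

[0, 1, 2, 0, 2, 1, 0, 2, 1, 1, 0, 0, 1, 2, 0, 1, 2]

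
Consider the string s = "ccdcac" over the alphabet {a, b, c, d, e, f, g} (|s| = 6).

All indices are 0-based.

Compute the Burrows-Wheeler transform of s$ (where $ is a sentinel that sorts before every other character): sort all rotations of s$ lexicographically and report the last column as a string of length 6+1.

ccad$cc

rank  rotation last
    0  $ccdcac  c
    1  ac$ccdc  c
    2  c$ccdca  a
    3  cac$ccd  d
    4  ccdcac$  $
    5  cdcac$c  c
    6  dcac$cc  c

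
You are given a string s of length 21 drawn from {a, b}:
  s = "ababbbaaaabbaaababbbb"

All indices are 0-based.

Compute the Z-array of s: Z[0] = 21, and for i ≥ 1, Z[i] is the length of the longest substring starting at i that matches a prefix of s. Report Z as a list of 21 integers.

[21, 0, 2, 0, 0, 0, 1, 1, 1, 2, 0, 0, 1, 1, 6, 0, 2, 0, 0, 0, 0]

Z[0]=21
i=1: outside box; Z[1]=0
i=2: outside box; Z[2]=2 grow→box=[2,4)
i=3: min(r-i=1, Z[1]=0)=0; Z[3]=0
i=4: outside box; Z[4]=0
i=5: outside box; Z[5]=0
i=6: outside box; Z[6]=1 grow→box=[6,7)
i=7: outside box; Z[7]=1 grow→box=[7,8)
i=8: outside box; Z[8]=1 grow→box=[8,9)
i=9: outside box; Z[9]=2 grow→box=[9,11)
i=10: min(r-i=1, Z[1]=0)=0; Z[10]=0
i=11: outside box; Z[11]=0
i=12: outside box; Z[12]=1 grow→box=[12,13)
i=13: outside box; Z[13]=1 grow→box=[13,14)
i=14: outside box; Z[14]=6 grow→box=[14,20)
i=15: min(r-i=5, Z[1]=0)=0; Z[15]=0
i=16: min(r-i=4, Z[2]=2)=2; Z[16]=2
i=17: min(r-i=3, Z[3]=0)=0; Z[17]=0
i=18: min(r-i=2, Z[4]=0)=0; Z[18]=0
i=19: min(r-i=1, Z[5]=0)=0; Z[19]=0
i=20: outside box; Z[20]=0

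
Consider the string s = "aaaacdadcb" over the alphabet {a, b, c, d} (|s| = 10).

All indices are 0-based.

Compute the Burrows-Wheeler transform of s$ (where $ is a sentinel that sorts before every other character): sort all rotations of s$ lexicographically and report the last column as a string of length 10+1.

rank  rotation     last
    0  $aaaacdadcb  b
    1  aaaacdadcb$  $
    2  aaacdadcb$a  a
    3  aacdadcb$aa  a
    4  acdadcb$aaa  a
    5  adcb$aaaacd  d
    6  b$aaaacdadc  c
    7  cb$aaaacdad  d
    8  cdadcb$aaaa  a
    9  dadcb$aaaac  c
   10  dcb$aaaacda  a

b$aaadcdaca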